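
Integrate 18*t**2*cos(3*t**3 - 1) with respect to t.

2*sin(3*t**3 - 1) + C

Let u = 3*t**3 - 1, so du = (9*t**2) dt.
Rewriting, the integral becomes 2·∫ cos(u) du = 2·sin(u).
Substituting back, u = 3*t**3 - 1.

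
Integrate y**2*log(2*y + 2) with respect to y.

Use integration by parts with u = log(2*y + 2), dv = y**2 dy.
Then du = 2/(2*y + 2) dy and v = y**3/3.

y**3*log(2*y + 2)/3 - y**3/9 + y**2/6 - y/3 + log(y + 1)/3 + C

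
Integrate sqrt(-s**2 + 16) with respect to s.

s*sqrt(-s**2 + 16)/2 + 8*asin(s/4) + C

Substitute s = 4·sin(θ), so ds = 4·cos(θ) dθ and the radical becomes sqrt(-s**2 + 16) = 4·cos(θ) by the Pythagorean identity.
Integrate the resulting trig expression in θ, then back-substitute θ = asin(s/4), sin(θ) = s/4, cos(θ) = sqrt(-s**2 + 16)/4 (absorbing any constant into C).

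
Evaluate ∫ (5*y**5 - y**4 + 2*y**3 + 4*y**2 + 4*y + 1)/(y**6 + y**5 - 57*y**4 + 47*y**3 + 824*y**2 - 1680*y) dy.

-log(y)/1680 - 143893*log(y - 4)/52272 + 1237*log(y - 3)/240 - 5473*log(y + 5)/2160 + 86953*log(y + 7)/16940 - 1691/(132*y - 528) + C

Factor the denominator: y*(y - 4)**2*(y - 3)*(y + 5)*(y + 7).
Partial-fraction decomposition: 86953/(16940*(y + 7)) - 5473/(2160*(y + 5)) + 1237/(240*(y - 3)) - 143893/(52272*(y - 4)) + 1691/(132*(y - 4)**2) - 1/(1680*y).
Integrate each term; A/(y−a) gives A·log|y−a|; A/(y−a)² gives −A/(y−a).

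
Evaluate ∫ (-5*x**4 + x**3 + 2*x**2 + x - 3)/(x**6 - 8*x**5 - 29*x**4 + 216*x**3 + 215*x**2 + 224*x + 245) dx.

Factor the denominator: (x - 7)**2*(x + 1)*(x + 5)*(x**2 + 1).
Partial-fraction decomposition: (58*x - 69)/(3250*(x**2 + 1)) + 401/(1872*(x + 5)) - 1/(64*(x + 1)) - 15583/(72000*(x - 7)) - 289/(120*(x - 7)**2).
Integrate each term; A/(x−a) gives A·log|x−a|; the (Bx+D)/(x²+p²) term gives a log and an atan.

-15583*log(x - 7)/72000 - log(x + 1)/64 + 401*log(x + 5)/1872 + 29*log(x**2 + 1)/3250 - 69*atan(x)/3250 + 289/(120*x - 840) + C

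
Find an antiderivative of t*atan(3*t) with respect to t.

Use integration by parts with u = arctan(3*t), dv = t dt.
Then du = 3/(9*t**2 + 1) dt.

t**2*atan(3*t)/2 - t/6 + atan(3*t)/18 + C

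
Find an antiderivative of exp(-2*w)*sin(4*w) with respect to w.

Let I denote the integral. Integrate by parts with u = sin(4*w), dv = exp(-2*w) dw, so v = -exp(-2*w)/2: I = -exp(-2*w)*sin(4*w)/2 + 2·∫ exp(-2*w)*cos(4*w) dw.
Apply parts again with u = cos(4*w), dv = exp(-2*w) dw: ∫ exp(-2*w)*cos(4*w) dw = -exp(-2*w)*cos(4*w)/2 − 2·I. Substituting back brings back I: I = -exp(-2*w)*sin(4*w)/2 - exp(-2*w)*cos(4*w) − 4·I.
Solving for I: (1 + 4)·I equals the remaining terms, so I = (1/5)·(-exp(-2*w)*sin(4*w)/2 - exp(-2*w)*cos(4*w)).

-exp(-2*w)*sin(4*w)/10 - exp(-2*w)*cos(4*w)/5 + C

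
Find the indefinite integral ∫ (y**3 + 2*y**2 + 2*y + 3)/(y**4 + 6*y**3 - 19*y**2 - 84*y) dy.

-log(y)/28 + 107*log(y - 4)/308 - log(y + 3)/7 + 64*log(y + 7)/77 + C

Factor the denominator: y*(y - 4)*(y + 3)*(y + 7).
Partial-fraction decomposition: 64/(77*(y + 7)) - 1/(7*(y + 3)) + 107/(308*(y - 4)) - 1/(28*y).
Integrate each term: A/(y−a) contributes A·log|y−a|.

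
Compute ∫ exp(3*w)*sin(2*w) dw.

Let I denote the integral. Integrate by parts with u = sin(2*w), dv = exp(3*w) dw, so v = exp(3*w)/3: I = exp(3*w)*sin(2*w)/3 − (2/3)·∫ exp(3*w)*cos(2*w) dw.
Apply parts again with u = cos(2*w), dv = exp(3*w) dw: ∫ exp(3*w)*cos(2*w) dw = exp(3*w)*cos(2*w)/3 + (2/3)·I. Substituting back brings back I: I = exp(3*w)*sin(2*w)/3 - 2*exp(3*w)*cos(2*w)/9 − (4/9)·I.
Solving for I: (1 + 4/9)·I equals the remaining terms, so I = (9/13)·(exp(3*w)*sin(2*w)/3 - 2*exp(3*w)*cos(2*w)/9).

3*exp(3*w)*sin(2*w)/13 - 2*exp(3*w)*cos(2*w)/13 + C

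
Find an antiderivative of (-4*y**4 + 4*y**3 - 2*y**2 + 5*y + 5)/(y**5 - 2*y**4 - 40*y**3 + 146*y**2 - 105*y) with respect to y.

-log(y)/21 - 101*log(y - 5)/24 + 107*log(y - 3)/60 + log(y - 1)/8 - 347*log(y + 7)/210 + C

Factor the denominator: y*(y - 5)*(y - 3)*(y - 1)*(y + 7).
Partial-fraction decomposition: -347/(210*(y + 7)) + 1/(8*(y - 1)) + 107/(60*(y - 3)) - 101/(24*(y - 5)) - 1/(21*y).
Integrate each term: A/(y−a) contributes A·log|y−a|.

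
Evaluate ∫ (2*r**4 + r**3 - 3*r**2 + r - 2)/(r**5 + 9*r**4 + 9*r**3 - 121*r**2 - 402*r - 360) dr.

265*log(r - 4)/1323 - 4*log(r + 2)/9 - 1453*log(r + 3)/196 + 1043*log(r + 5)/108 - 103/(14*r + 42) + C

Factor the denominator: (r - 4)*(r + 2)*(r + 3)**2*(r + 5).
Partial-fraction decomposition: 1043/(108*(r + 5)) - 1453/(196*(r + 3)) + 103/(14*(r + 3)**2) - 4/(9*(r + 2)) + 265/(1323*(r - 4)).
Integrate each term; A/(r−a) gives A·log|r−a|; A/(r−a)² gives −A/(r−a).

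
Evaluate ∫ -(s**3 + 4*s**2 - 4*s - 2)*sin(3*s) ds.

s**3*cos(3*s)/3 - s**2*sin(3*s)/3 + 4*s**2*cos(3*s)/3 - 8*s*sin(3*s)/9 - 14*s*cos(3*s)/9 + 14*sin(3*s)/27 - 26*cos(3*s)/27 + C

Use integration by parts with u = s**3 + 4*s**2 - 4*s - 2, dv = -sin(3*s) ds, so v = cos(3*s)/3.
Apply parts 3 times (tabular method): alternate signs, differentiate u down to 0, integrate dv up.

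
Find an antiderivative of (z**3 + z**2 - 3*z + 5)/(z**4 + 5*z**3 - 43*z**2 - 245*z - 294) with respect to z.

Factor the denominator: (z - 7)*(z + 2)*(z + 3)*(z + 7).
Partial-fraction decomposition: 67/(70*(z + 7)) - 1/(10*(z + 3)) - 7/(45*(z + 2)) + 94/(315*(z - 7)).
Integrate each term: A/(z−a) contributes A·log|z−a|.

94*log(z - 7)/315 - 7*log(z + 2)/45 - log(z + 3)/10 + 67*log(z + 7)/70 + C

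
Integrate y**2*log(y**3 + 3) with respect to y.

Let u = y**3 + 3, so du = (3*y**2) dy.
The integral becomes (1/3)·∫ log(u) du; integrate by parts with u′=log(u), dv′=du.

y**3*log(y**3 + 3)/3 - y**3/3 + log(y**3 + 3) + C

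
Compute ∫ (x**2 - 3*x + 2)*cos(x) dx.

x**2*sin(x) - 3*x*sin(x) + 2*x*cos(x) - 3*cos(x) + C

Use integration by parts with u = x**2 - 3*x + 2, dv = cos(x) dx, so v = sin(x).
Apply parts 2 times (tabular method): alternate signs, differentiate u down to 0, integrate dv up.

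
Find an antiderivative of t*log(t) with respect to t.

t**2*log(t)/2 - t**2/4 + C

Use integration by parts with u = log(t), dv = t dt.
Then du = 1/t dt and v = t**2/2.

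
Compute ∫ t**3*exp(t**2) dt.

(t**2 - 1)*exp(t**2)/2 + C

Let u = t², du = 2t dt; rewrite as (1/2)∫ u^1·exp(1u) du.
Now integrate by parts 1 time.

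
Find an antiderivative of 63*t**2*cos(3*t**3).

Let u = 3*t**3, so du = (9*t**2) dt.
Rewriting, the integral becomes 7·∫ cos(u) du = 7·sin(u).
Substituting back, u = 3*t**3.

7*sin(3*t**3) + C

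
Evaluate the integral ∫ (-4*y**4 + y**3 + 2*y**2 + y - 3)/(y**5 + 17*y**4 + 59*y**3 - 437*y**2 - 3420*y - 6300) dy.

Factor the denominator: (y - 6)*(y + 5)**2*(y + 6)*(y + 7).
Partial-fraction decomposition: -9859/(52*(y + 7)) + 1779/(4*(y + 6)) - 125305/(484*(y + 5)) + 2583/(22*(y + 5)**2) - 1631/(6292*(y - 6)).
Integrate each term; A/(y−a) gives A·log|y−a|; A/(y−a)² gives −A/(y−a).

-1631*log(y - 6)/6292 - 125305*log(y + 5)/484 + 1779*log(y + 6)/4 - 9859*log(y + 7)/52 - 2583/(22*y + 110) + C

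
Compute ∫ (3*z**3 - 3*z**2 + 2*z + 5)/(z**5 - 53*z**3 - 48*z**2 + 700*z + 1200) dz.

Factor the denominator: (z - 6)*(z - 5)*(z + 2)*(z + 4)*(z + 5).
Partial-fraction decomposition: -91/(66*(z + 5)) + 27/(20*(z + 4)) - 5/(48*(z + 2)) - 1/(2*(z - 5)) + 557/(880*(z - 6)).
Integrate each term: A/(z−a) contributes A·log|z−a|.

557*log(z - 6)/880 - log(z - 5)/2 - 5*log(z + 2)/48 + 27*log(z + 4)/20 - 91*log(z + 5)/66 + C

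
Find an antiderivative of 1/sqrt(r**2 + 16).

Substitute r = 4·tan(θ), so dr = 4·sec(θ)^2 dθ and the radical becomes sqrt(r**2 + 16) = 4·sec(θ) by the Pythagorean identity.
Integrate the resulting trig expression in θ, then back-substitute tan(θ) = r/4, sec(θ) = sqrt(r**2 + 16)/4 (absorbing any constant into C).

log(r + sqrt(r**2 + 16)) + C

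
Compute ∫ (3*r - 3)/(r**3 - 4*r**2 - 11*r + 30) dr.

log(r - 5)/2 - log(r - 2)/5 - 3*log(r + 3)/10 + C

Factor the denominator: (r - 5)*(r - 2)*(r + 3).
Partial-fraction decomposition: -3/(10*(r + 3)) - 1/(5*(r - 2)) + 1/(2*(r - 5)).
Integrate each term: A/(r−a) contributes A·log|r−a|.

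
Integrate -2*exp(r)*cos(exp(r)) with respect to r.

Let u = exp(r), so du = (exp(r)) dr.
Rewriting, the integral becomes -2·∫ cos(u) du = -2·sin(u).
Substituting back, u = exp(r).

-2*sin(exp(r)) + C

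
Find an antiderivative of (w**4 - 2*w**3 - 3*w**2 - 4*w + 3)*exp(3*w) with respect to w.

Use integration by parts with u = w**4 - 2*w**3 - 3*w**2 - 4*w + 3, dv = exp(3*w) dw, so v = exp(3*w)/3.
Apply parts 4 times (tabular method): alternate signs, differentiate u down to 0, integrate dv up.

(27*w**4 - 90*w**3 + 9*w**2 - 114*w + 119)*exp(3*w)/81 + C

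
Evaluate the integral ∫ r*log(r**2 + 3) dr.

r**2*log(r**2 + 3)/2 - r**2/2 + 3*log(r**2 + 3)/2 + C

Let u = r**2 + 3, so du = (2*r) dr.
The integral becomes (1/2)·∫ log(u) du; integrate by parts with u′=log(u), dv′=du.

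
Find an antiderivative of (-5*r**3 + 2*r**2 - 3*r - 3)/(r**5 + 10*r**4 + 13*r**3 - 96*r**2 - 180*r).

Factor the denominator: r*(r - 3)*(r + 2)*(r + 5)*(r + 6).
Partial-fraction decomposition: 389/(72*(r + 6)) - 229/(40*(r + 5)) + 17/(40*(r + 2)) - 43/(360*(r - 3)) + 1/(60*r).
Integrate each term: A/(r−a) contributes A·log|r−a|.

log(r)/60 - 43*log(r - 3)/360 + 17*log(r + 2)/40 - 229*log(r + 5)/40 + 389*log(r + 6)/72 + C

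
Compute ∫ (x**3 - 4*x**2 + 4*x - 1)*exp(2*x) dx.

(4*x**3 - 22*x**2 + 38*x - 23)*exp(2*x)/8 + C

Use integration by parts with u = x**3 - 4*x**2 + 4*x - 1, dv = exp(2*x) dx, so v = exp(2*x)/2.
Apply parts 3 times (tabular method): alternate signs, differentiate u down to 0, integrate dv up.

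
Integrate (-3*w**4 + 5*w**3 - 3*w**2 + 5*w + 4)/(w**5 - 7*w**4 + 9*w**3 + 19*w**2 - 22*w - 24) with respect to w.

-236*log(w - 4)/25 + 29*log(w - 3)/4 - log(w - 2)/3 - 143*log(w + 1)/300 - 1/(5*w + 5) + C

Factor the denominator: (w - 4)*(w - 3)*(w - 2)*(w + 1)**2.
Partial-fraction decomposition: -143/(300*(w + 1)) + 1/(5*(w + 1)**2) - 1/(3*(w - 2)) + 29/(4*(w - 3)) - 236/(25*(w - 4)).
Integrate each term; A/(w−a) gives A·log|w−a|; A/(w−a)² gives −A/(w−a).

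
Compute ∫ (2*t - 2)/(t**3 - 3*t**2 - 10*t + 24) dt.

Factor the denominator: (t - 4)*(t - 2)*(t + 3).
Partial-fraction decomposition: -8/(35*(t + 3)) - 1/(5*(t - 2)) + 3/(7*(t - 4)).
Integrate each term: A/(t−a) contributes A·log|t−a|.

3*log(t - 4)/7 - log(t - 2)/5 - 8*log(t + 3)/35 + C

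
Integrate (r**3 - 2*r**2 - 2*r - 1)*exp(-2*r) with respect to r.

(-4*r**3 + 2*r**2 + 10*r + 9)*exp(-2*r)/8 + C

Use integration by parts with u = r**3 - 2*r**2 - 2*r - 1, dv = exp(-2*r) dr, so v = -exp(-2*r)/2.
Apply parts 3 times (tabular method): alternate signs, differentiate u down to 0, integrate dv up.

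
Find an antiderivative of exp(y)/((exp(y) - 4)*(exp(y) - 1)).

Let u = e^y, du = e^y dy.
The integral becomes ∫ du/((u-1)(u-4)); decompose into partial fractions.

log(exp(y) - 4)/3 - log(exp(y) - 1)/3 + C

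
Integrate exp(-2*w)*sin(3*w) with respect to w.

-2*exp(-2*w)*sin(3*w)/13 - 3*exp(-2*w)*cos(3*w)/13 + C

Let I denote the integral. Integrate by parts with u = sin(3*w), dv = exp(-2*w) dw, so v = -exp(-2*w)/2: I = -exp(-2*w)*sin(3*w)/2 + (3/2)·∫ exp(-2*w)*cos(3*w) dw.
Apply parts again with u = cos(3*w), dv = exp(-2*w) dw: ∫ exp(-2*w)*cos(3*w) dw = -exp(-2*w)*cos(3*w)/2 − (3/2)·I. Substituting back brings back I: I = -exp(-2*w)*sin(3*w)/2 - 3*exp(-2*w)*cos(3*w)/4 − (9/4)·I.
Solving for I: (1 + 9/4)·I equals the remaining terms, so I = (4/13)·(-exp(-2*w)*sin(3*w)/2 - 3*exp(-2*w)*cos(3*w)/4).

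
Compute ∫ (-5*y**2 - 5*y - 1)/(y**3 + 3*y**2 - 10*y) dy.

log(y)/10 - 31*log(y - 2)/14 - 101*log(y + 5)/35 + C

Factor the denominator: y*(y - 2)*(y + 5).
Partial-fraction decomposition: -101/(35*(y + 5)) - 31/(14*(y - 2)) + 1/(10*y).
Integrate each term: A/(y−a) contributes A·log|y−a|.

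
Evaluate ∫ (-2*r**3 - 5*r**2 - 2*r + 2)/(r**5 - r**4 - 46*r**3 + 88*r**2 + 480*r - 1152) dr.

Factor the denominator: (r - 4)**2*(r - 3)*(r + 4)*(r + 6).
Partial-fraction decomposition: 133/(900*(r + 6)) - 29/(448*(r + 4)) - 103/(63*(r - 3)) + 2483/(1600*(r - 4)) - 107/(40*(r - 4)**2).
Integrate each term; A/(r−a) gives A·log|r−a|; A/(r−a)² gives −A/(r−a).

2483*log(r - 4)/1600 - 103*log(r - 3)/63 - 29*log(r + 4)/448 + 133*log(r + 6)/900 + 107/(40*r - 160) + C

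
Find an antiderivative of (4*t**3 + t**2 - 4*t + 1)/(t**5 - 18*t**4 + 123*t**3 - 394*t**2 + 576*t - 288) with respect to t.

877*log(t - 6)/60 + 109*log(t - 4)/36 - 53*log(t - 3)/3 + log(t - 1)/45 + 257/(6*t - 24) + C

Factor the denominator: (t - 6)*(t - 4)**2*(t - 3)*(t - 1).
Partial-fraction decomposition: 1/(45*(t - 1)) - 53/(3*(t - 3)) + 109/(36*(t - 4)) - 257/(6*(t - 4)**2) + 877/(60*(t - 6)).
Integrate each term; A/(t−a) gives A·log|t−a|; A/(t−a)² gives −A/(t−a).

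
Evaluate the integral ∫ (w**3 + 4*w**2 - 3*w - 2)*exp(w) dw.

Use integration by parts with u = w**3 + 4*w**2 - 3*w - 2, dv = exp(w) dw, so v = exp(w).
Apply parts 3 times (tabular method): alternate signs, differentiate u down to 0, integrate dv up.

(w**3 + w**2 - 5*w + 3)*exp(w) + C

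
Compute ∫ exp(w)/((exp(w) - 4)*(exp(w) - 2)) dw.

log(exp(w) - 4)/2 - log(exp(w) - 2)/2 + C

Let u = e^w, du = e^w dw.
The integral becomes ∫ du/((u-4)(u-2)); decompose into partial fractions.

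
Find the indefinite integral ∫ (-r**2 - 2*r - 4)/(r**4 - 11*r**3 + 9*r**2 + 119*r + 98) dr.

-13*log(r - 7)/5184 - 3*log(r + 1)/64 + 4*log(r + 2)/81 + 67/(72*r - 504) + C

Factor the denominator: (r - 7)**2*(r + 1)*(r + 2).
Partial-fraction decomposition: 4/(81*(r + 2)) - 3/(64*(r + 1)) - 13/(5184*(r - 7)) - 67/(72*(r - 7)**2).
Integrate each term; A/(r−a) gives A·log|r−a|; A/(r−a)² gives −A/(r−a).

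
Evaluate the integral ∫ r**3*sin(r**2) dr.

-r**2*cos(r**2)/2 + sin(r**2)/2 + C

Let u = r², du = 2r dr; rewrite as (1/2)∫ u^1·sin(1u) du.
Now integrate by parts 1 time.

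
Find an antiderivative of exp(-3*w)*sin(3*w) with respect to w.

-exp(-3*w)*sin(3*w)/6 - exp(-3*w)*cos(3*w)/6 + C

Let I denote the integral. Integrate by parts with u = sin(3*w), dv = exp(-3*w) dw, so v = -exp(-3*w)/3: I = -exp(-3*w)*sin(3*w)/3 + ∫ exp(-3*w)*cos(3*w) dw.
Apply parts again with u = cos(3*w), dv = exp(-3*w) dw: ∫ exp(-3*w)*cos(3*w) dw = -exp(-3*w)*cos(3*w)/3 − I. Substituting back brings back I: I = -exp(-3*w)*sin(3*w)/3 - exp(-3*w)*cos(3*w)/3 − I.
Solving for I: (1 + 1)·I equals the remaining terms, so I = (1/2)·(-exp(-3*w)*sin(3*w)/3 - exp(-3*w)*cos(3*w)/3).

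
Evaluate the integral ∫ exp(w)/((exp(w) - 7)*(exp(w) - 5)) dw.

log(exp(w) - 7)/2 - log(exp(w) - 5)/2 + C

Let u = e^w, du = e^w dw.
The integral becomes ∫ du/((u-5)(u-7)); decompose into partial fractions.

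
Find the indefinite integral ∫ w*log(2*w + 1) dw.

Use integration by parts with u = log(2*w + 1), dv = w dw.
Then du = 2/(2*w + 1) dw and v = w**2/2.

w**2*log(2*w + 1)/2 - w**2/4 + w/4 - log(2*w + 1)/8 + C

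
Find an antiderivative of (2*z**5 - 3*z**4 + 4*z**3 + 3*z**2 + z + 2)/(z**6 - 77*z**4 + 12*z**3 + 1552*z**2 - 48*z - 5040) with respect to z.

Factor the denominator: (z - 6)**2*(z - 2)*(z + 2)*(z + 5)*(z + 7).
Partial-fraction decomposition: 42047/(15210*(z + 7)) - 2851/(1694*(z + 5)) + 11/(320*(z + 2)) + 1/(63*(z - 2)) + 1136401/(1308736*(z - 6)) + 3161/(1144*(z - 6)**2).
Integrate each term; A/(z−a) gives A·log|z−a|; A/(z−a)² gives −A/(z−a).

1136401*log(z - 6)/1308736 + log(z - 2)/63 + 11*log(z + 2)/320 - 2851*log(z + 5)/1694 + 42047*log(z + 7)/15210 - 3161/(1144*z - 6864) + C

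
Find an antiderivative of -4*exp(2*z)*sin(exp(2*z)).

Let u = exp(2*z), so du = (2*exp(2*z)) dz.
Rewriting, the integral becomes -2·∫ sin(u) du = -2·-cos(u).
Substituting back, u = exp(2*z).

2*cos(exp(2*z)) + C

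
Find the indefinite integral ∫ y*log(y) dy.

Use integration by parts with u = log(y), dv = y dy.
Then du = 1/y dy and v = y**2/2.

y**2*log(y)/2 - y**2/4 + C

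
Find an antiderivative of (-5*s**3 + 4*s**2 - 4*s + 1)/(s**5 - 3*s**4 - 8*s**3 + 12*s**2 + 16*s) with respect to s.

log(s)/16 - 271*log(s - 4)/240 + 31*log(s - 2)/48 - 14*log(s + 1)/15 + 65*log(s + 2)/48 + C

Factor the denominator: s*(s - 4)*(s - 2)*(s + 1)*(s + 2).
Partial-fraction decomposition: 65/(48*(s + 2)) - 14/(15*(s + 1)) + 31/(48*(s - 2)) - 271/(240*(s - 4)) + 1/(16*s).
Integrate each term: A/(s−a) contributes A·log|s−a|.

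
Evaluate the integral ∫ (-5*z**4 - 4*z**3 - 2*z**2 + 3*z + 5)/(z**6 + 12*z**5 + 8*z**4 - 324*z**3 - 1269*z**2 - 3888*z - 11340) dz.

-7393*log(z - 6)/77220 + 2685*log(z + 5)/748 - 5701*log(z + 6)/540 + 10747*log(z + 7)/1508 - 311*log(z**2 + 9)/9860 + 286*atan(z/3)/13311 + C

Factor the denominator: (z - 6)*(z + 5)*(z + 6)*(z + 7)*(z**2 + 9).
Partial-fraction decomposition: -(2799*z - 2860)/(44370*(z**2 + 9)) + 10747/(1508*(z + 7)) - 5701/(540*(z + 6)) + 2685/(748*(z + 5)) - 7393/(77220*(z - 6)).
Integrate each term; A/(z−a) gives A·log|z−a|; the (Bz+D)/(z²+p²) term gives a log and an atan.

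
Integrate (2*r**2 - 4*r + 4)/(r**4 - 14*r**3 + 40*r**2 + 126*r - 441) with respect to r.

Factor the denominator: (r - 7)**2*(r - 3)*(r + 3).
Partial-fraction decomposition: -17/(300*(r + 3)) + 5/(48*(r - 3)) - 19/(400*(r - 7)) + 37/(20*(r - 7)**2).
Integrate each term; A/(r−a) gives A·log|r−a|; A/(r−a)² gives −A/(r−a).

-19*log(r - 7)/400 + 5*log(r - 3)/48 - 17*log(r + 3)/300 - 37/(20*r - 140) + C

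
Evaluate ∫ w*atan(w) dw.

Use integration by parts with u = arctan(w), dv = w dw.
Then du = 1/(w**2 + 1) dw.

w**2*atan(w)/2 - w/2 + atan(w)/2 + C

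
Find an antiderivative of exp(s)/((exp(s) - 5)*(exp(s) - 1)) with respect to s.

Let u = e^s, du = e^s ds.
The integral becomes ∫ du/((u-1)(u-5)); decompose into partial fractions.

log(exp(s) - 5)/4 - log(exp(s) - 1)/4 + C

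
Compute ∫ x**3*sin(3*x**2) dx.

Let u = x², du = 2x dx; rewrite as (1/2)∫ u^1·sin(3u) du.
Now integrate by parts 1 time.

-x**2*cos(3*x**2)/6 + sin(3*x**2)/18 + C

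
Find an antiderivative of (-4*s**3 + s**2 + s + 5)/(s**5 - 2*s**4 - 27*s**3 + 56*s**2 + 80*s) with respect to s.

Factor the denominator: s*(s - 4)**2*(s + 1)*(s + 5).
Partial-fraction decomposition: 35/(108*(s + 5)) - 9/(100*(s + 1)) - 3203/(10800*(s - 4)) - 77/(60*(s - 4)**2) + 1/(16*s).
Integrate each term; A/(s−a) gives A·log|s−a|; A/(s−a)² gives −A/(s−a).

log(s)/16 - 3203*log(s - 4)/10800 - 9*log(s + 1)/100 + 35*log(s + 5)/108 + 77/(60*s - 240) + C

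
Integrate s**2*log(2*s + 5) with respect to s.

s**3*log(2*s + 5)/3 - s**3/9 + 5*s**2/12 - 25*s/12 + 125*log(2*s + 5)/24 + C

Use integration by parts with u = log(2*s + 5), dv = s**2 ds.
Then du = 2/(2*s + 5) ds and v = s**3/3.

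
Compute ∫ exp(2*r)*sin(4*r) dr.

exp(2*r)*sin(4*r)/10 - exp(2*r)*cos(4*r)/5 + C

Let I denote the integral. Integrate by parts with u = sin(4*r), dv = exp(2*r) dr, so v = exp(2*r)/2: I = exp(2*r)*sin(4*r)/2 − 2·∫ exp(2*r)*cos(4*r) dr.
Apply parts again with u = cos(4*r), dv = exp(2*r) dr: ∫ exp(2*r)*cos(4*r) dr = exp(2*r)*cos(4*r)/2 + 2·I. Substituting back brings back I: I = exp(2*r)*sin(4*r)/2 - exp(2*r)*cos(4*r) − 4·I.
Solving for I: (1 + 4)·I equals the remaining terms, so I = (1/5)·(exp(2*r)*sin(4*r)/2 - exp(2*r)*cos(4*r)).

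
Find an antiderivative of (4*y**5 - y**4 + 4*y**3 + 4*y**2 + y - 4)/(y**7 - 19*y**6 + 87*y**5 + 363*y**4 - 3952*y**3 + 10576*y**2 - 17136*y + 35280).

Factor the denominator: (y - 7)**2*(y - 6)*(y - 5)*(y + 6)*(y**2 + 4).
Partial-fraction decomposition: (4141*y - 28624)/(3258440*(y**2 + 4)) - 3313/(89232*(y + 6)) - 3119/(319*(y - 5)) + 15409/(240*(y - 6)) - 25820493/(474721*(y - 7)) + 33199/(689*(y - 7)**2).
Integrate each term; A/(y−a) gives A·log|y−a|; the (By+D)/(y²+p²) term gives a log and an atan.

-25820493*log(y - 7)/474721 + 15409*log(y - 6)/240 - 3119*log(y - 5)/319 - 3313*log(y + 6)/89232 + 4141*log(y**2 + 4)/6516880 - 1789*atan(y/2)/407305 - 33199/(689*y - 4823) + C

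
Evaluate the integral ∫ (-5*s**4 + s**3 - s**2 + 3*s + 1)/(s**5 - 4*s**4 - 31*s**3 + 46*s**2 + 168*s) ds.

Factor the denominator: s*(s - 7)*(s - 3)*(s + 2)*(s + 4).
Partial-fraction decomposition: -1371/(616*(s + 4)) + 97/(180*(s + 2)) + 377/(420*(s - 3)) - 11689/(2772*(s - 7)) + 1/(168*s).
Integrate each term: A/(s−a) contributes A·log|s−a|.

log(s)/168 - 11689*log(s - 7)/2772 + 377*log(s - 3)/420 + 97*log(s + 2)/180 - 1371*log(s + 4)/616 + C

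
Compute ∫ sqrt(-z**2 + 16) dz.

Substitute z = 4·sin(θ), so dz = 4·cos(θ) dθ and the radical becomes sqrt(-z**2 + 16) = 4·cos(θ) by the Pythagorean identity.
Integrate the resulting trig expression in θ, then back-substitute θ = asin(z/4), sin(θ) = z/4, cos(θ) = sqrt(-z**2 + 16)/4 (absorbing any constant into C).

z*sqrt(-z**2 + 16)/2 + 8*asin(z/4) + C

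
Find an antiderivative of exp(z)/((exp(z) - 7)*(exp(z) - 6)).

log(exp(z) - 7) - log(exp(z) - 6) + C

Let u = e^z, du = e^z dz.
The integral becomes ∫ du/((u-6)(u-7)); decompose into partial fractions.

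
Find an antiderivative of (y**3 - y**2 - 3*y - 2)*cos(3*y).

y**3*sin(3*y)/3 - y**2*sin(3*y)/3 + y**2*cos(3*y)/3 - 11*y*sin(3*y)/9 - 2*y*cos(3*y)/9 - 16*sin(3*y)/27 - 11*cos(3*y)/27 + C

Use integration by parts with u = y**3 - y**2 - 3*y - 2, dv = cos(3*y) dy, so v = sin(3*y)/3.
Apply parts 3 times (tabular method): alternate signs, differentiate u down to 0, integrate dv up.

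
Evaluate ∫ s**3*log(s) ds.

Use integration by parts with u = log(s), dv = s**3 ds.
Then du = 1/s ds and v = s**4/4.

s**4*log(s)/4 - s**4/16 + C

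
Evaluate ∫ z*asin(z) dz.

z**2*asin(z)/2 + z*sqrt(-z**2 + 1)/4 - asin(z)/4 + C

Use integration by parts with u = arcsin(z), dv = z dz.
Then du = 1/sqrt(-z**2 + 1) dz.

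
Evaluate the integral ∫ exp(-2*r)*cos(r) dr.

Let I denote the integral. Integrate by parts with u = cos(r), dv = exp(-2*r) dr, so v = -exp(-2*r)/2: I = -exp(-2*r)*cos(r)/2 − (1/2)·∫ exp(-2*r)*sin(r) dr.
Apply parts again with u = sin(r), dv = exp(-2*r) dr: ∫ exp(-2*r)*sin(r) dr = -exp(-2*r)*sin(r)/2 + (1/2)·I. Substituting back brings back I: I = exp(-2*r)*sin(r)/4 - exp(-2*r)*cos(r)/2 − (1/4)·I.
Solving for I: (1 + 1/4)·I equals the remaining terms, so I = (4/5)·(exp(-2*r)*sin(r)/4 - exp(-2*r)*cos(r)/2).

exp(-2*r)*sin(r)/5 - 2*exp(-2*r)*cos(r)/5 + C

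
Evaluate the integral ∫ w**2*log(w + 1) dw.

w**3*log(w + 1)/3 - w**3/9 + w**2/6 - w/3 + log(w + 1)/3 + C

Use integration by parts with u = log(w + 1), dv = w**2 dw.
Then du = 1/(w + 1) dw and v = w**3/3.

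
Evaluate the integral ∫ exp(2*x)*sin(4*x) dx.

exp(2*x)*sin(4*x)/10 - exp(2*x)*cos(4*x)/5 + C

Let I denote the integral. Integrate by parts with u = sin(4*x), dv = exp(2*x) dx, so v = exp(2*x)/2: I = exp(2*x)*sin(4*x)/2 − 2·∫ exp(2*x)*cos(4*x) dx.
Apply parts again with u = cos(4*x), dv = exp(2*x) dx: ∫ exp(2*x)*cos(4*x) dx = exp(2*x)*cos(4*x)/2 + 2·I. Substituting back brings back I: I = exp(2*x)*sin(4*x)/2 - exp(2*x)*cos(4*x) − 4·I.
Solving for I: (1 + 4)·I equals the remaining terms, so I = (1/5)·(exp(2*x)*sin(4*x)/2 - exp(2*x)*cos(4*x)).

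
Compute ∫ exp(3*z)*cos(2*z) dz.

2*exp(3*z)*sin(2*z)/13 + 3*exp(3*z)*cos(2*z)/13 + C

Let I denote the integral. Integrate by parts with u = cos(2*z), dv = exp(3*z) dz, so v = exp(3*z)/3: I = exp(3*z)*cos(2*z)/3 + (2/3)·∫ exp(3*z)*sin(2*z) dz.
Apply parts again with u = sin(2*z), dv = exp(3*z) dz: ∫ exp(3*z)*sin(2*z) dz = exp(3*z)*sin(2*z)/3 − (2/3)·I. Substituting back brings back I: I = 2*exp(3*z)*sin(2*z)/9 + exp(3*z)*cos(2*z)/3 − (4/9)·I.
Solving for I: (1 + 4/9)·I equals the remaining terms, so I = (9/13)·(2*exp(3*z)*sin(2*z)/9 + exp(3*z)*cos(2*z)/3).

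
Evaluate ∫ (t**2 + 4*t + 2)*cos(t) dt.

Use integration by parts with u = t**2 + 4*t + 2, dv = cos(t) dt, so v = sin(t).
Apply parts 2 times (tabular method): alternate signs, differentiate u down to 0, integrate dv up.

t**2*sin(t) + 4*t*sin(t) + 2*t*cos(t) + 4*cos(t) + C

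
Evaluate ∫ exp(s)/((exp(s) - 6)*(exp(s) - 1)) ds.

Let u = e^s, du = e^s ds.
The integral becomes ∫ du/((u-6)(u-1)); decompose into partial fractions.

log(exp(s) - 6)/5 - log(exp(s) - 1)/5 + C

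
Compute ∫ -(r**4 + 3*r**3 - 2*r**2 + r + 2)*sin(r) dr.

r**4*cos(r) - 4*r**3*sin(r) + 3*r**3*cos(r) - 9*r**2*sin(r) - 14*r**2*cos(r) + 28*r*sin(r) - 17*r*cos(r) + 17*sin(r) + 30*cos(r) + C

Use integration by parts with u = r**4 + 3*r**3 - 2*r**2 + r + 2, dv = -sin(r) dr, so v = cos(r).
Apply parts 4 times (tabular method): alternate signs, differentiate u down to 0, integrate dv up.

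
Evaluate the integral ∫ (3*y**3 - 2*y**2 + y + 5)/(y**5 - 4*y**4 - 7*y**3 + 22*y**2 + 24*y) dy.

Factor the denominator: y*(y - 4)*(y - 3)*(y + 1)*(y + 2).
Partial-fraction decomposition: -29/(60*(y + 2)) + 1/(20*(y + 1)) - 71/(60*(y - 3)) + 169/(120*(y - 4)) + 5/(24*y).
Integrate each term: A/(y−a) contributes A·log|y−a|.

5*log(y)/24 + 169*log(y - 4)/120 - 71*log(y - 3)/60 + log(y + 1)/20 - 29*log(y + 2)/60 + C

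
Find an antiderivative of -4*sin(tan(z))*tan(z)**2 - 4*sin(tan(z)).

4*cos(tan(z)) + C

Let u = tan(z), so du = (tan(z)**2 + 1) dz.
Rewriting, the integral becomes -4·∫ sin(u) du = -4·-cos(u).
Substituting back, u = tan(z).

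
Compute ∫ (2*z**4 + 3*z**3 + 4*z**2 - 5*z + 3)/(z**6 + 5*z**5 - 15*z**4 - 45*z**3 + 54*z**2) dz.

Factor the denominator: z**2*(z - 3)*(z - 1)*(z + 3)*(z + 6).
Partial-fraction decomposition: -101/(324*(z + 6)) + 5/(24*(z + 3)) - 1/(8*(z - 1)) + 89/(324*(z - 3)) - 5/(108*z) + 1/(18*z**2).
Integrate each term; A/(z−a) gives A·log|z−a|; A/(z−a)² gives −A/(z−a).

-5*log(z)/108 + 89*log(z - 3)/324 - log(z - 1)/8 + 5*log(z + 3)/24 - 101*log(z + 6)/324 - 1/(18*z) + C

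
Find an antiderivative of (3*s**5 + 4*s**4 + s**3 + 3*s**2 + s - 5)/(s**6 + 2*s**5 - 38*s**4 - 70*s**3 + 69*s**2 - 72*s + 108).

28837*log(s - 6)/19980 - log(s - 1)/40 - 413*log(s + 3)/1080 + 2609*log(s + 6)/1332 + log(s**2 + 1)/370 - 11*atan(s)/370 + C

Factor the denominator: (s - 6)*(s - 1)*(s + 3)*(s + 6)*(s**2 + 1).
Partial-fraction decomposition: (2*s - 11)/(370*(s**2 + 1)) + 2609/(1332*(s + 6)) - 413/(1080*(s + 3)) - 1/(40*(s - 1)) + 28837/(19980*(s - 6)).
Integrate each term; A/(s−a) gives A·log|s−a|; the (Bs+D)/(s²+p²) term gives a log and an atan.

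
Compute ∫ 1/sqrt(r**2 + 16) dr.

Substitute r = 4·tan(θ), so dr = 4·sec(θ)^2 dθ and the radical becomes sqrt(r**2 + 16) = 4·sec(θ) by the Pythagorean identity.
Integrate the resulting trig expression in θ, then back-substitute tan(θ) = r/4, sec(θ) = sqrt(r**2 + 16)/4 (absorbing any constant into C).

log(r + sqrt(r**2 + 16)) + C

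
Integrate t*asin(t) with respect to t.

t**2*asin(t)/2 + t*sqrt(-t**2 + 1)/4 - asin(t)/4 + C

Use integration by parts with u = arcsin(t), dv = t dt.
Then du = 1/sqrt(-t**2 + 1) dt.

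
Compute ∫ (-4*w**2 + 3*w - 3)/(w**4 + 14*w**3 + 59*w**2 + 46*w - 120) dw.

-2*log(w - 1)/105 + 79*log(w + 4)/10 - 59*log(w + 5)/3 + 165*log(w + 6)/14 + C

Factor the denominator: (w - 1)*(w + 4)*(w + 5)*(w + 6).
Partial-fraction decomposition: 165/(14*(w + 6)) - 59/(3*(w + 5)) + 79/(10*(w + 4)) - 2/(105*(w - 1)).
Integrate each term: A/(w−a) contributes A·log|w−a|.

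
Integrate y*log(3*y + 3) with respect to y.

Use integration by parts with u = log(3*y + 3), dv = y dy.
Then du = 3/(3*y + 3) dy and v = y**2/2.

y**2*log(3*y + 3)/2 - y**2/4 + y/2 - log(y + 1)/2 + C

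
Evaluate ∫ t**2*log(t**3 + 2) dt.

t**3*log(t**3 + 2)/3 - t**3/3 + 2*log(t**3 + 2)/3 + C

Let u = t**3 + 2, so du = (3*t**2) dt.
The integral becomes (1/3)·∫ log(u) du; integrate by parts with u′=log(u), dv′=du.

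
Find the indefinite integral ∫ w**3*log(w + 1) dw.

Use integration by parts with u = log(w + 1), dv = w**3 dw.
Then du = 1/(w + 1) dw and v = w**4/4.

w**4*log(w + 1)/4 - w**4/16 + w**3/12 - w**2/8 + w/4 - log(w + 1)/4 + C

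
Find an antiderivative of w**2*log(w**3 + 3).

w**3*log(w**3 + 3)/3 - w**3/3 + log(w**3 + 3) + C

Let u = w**3 + 3, so du = (3*w**2) dw.
The integral becomes (1/3)·∫ log(u) du; integrate by parts with u′=log(u), dv′=du.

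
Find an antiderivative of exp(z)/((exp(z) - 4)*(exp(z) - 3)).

Let u = e^z, du = e^z dz.
The integral becomes ∫ du/((u-4)(u-3)); decompose into partial fractions.

log(exp(z) - 4) - log(exp(z) - 3) + C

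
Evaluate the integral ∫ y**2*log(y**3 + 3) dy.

y**3*log(y**3 + 3)/3 - y**3/3 + log(y**3 + 3) + C

Let u = y**3 + 3, so du = (3*y**2) dy.
The integral becomes (1/3)·∫ log(u) du; integrate by parts with u′=log(u), dv′=du.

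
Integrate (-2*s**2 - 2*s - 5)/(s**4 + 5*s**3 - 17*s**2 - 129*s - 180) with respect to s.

-65*log(s - 5)/576 - 199*log(s + 3)/64 + 29*log(s + 4)/9 - 17/(8*s + 24) + C

Factor the denominator: (s - 5)*(s + 3)**2*(s + 4).
Partial-fraction decomposition: 29/(9*(s + 4)) - 199/(64*(s + 3)) + 17/(8*(s + 3)**2) - 65/(576*(s - 5)).
Integrate each term; A/(s−a) gives A·log|s−a|; A/(s−a)² gives −A/(s−a).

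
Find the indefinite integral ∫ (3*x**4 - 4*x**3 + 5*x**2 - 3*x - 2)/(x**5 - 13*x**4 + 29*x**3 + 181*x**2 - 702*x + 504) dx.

6053*log(x - 7)/264 - 1592*log(x - 6)/75 + 169*log(x - 3)/168 + log(x - 1)/300 + 557*log(x + 4)/1925 + C

Factor the denominator: (x - 7)*(x - 6)*(x - 3)*(x - 1)*(x + 4).
Partial-fraction decomposition: 557/(1925*(x + 4)) + 1/(300*(x - 1)) + 169/(168*(x - 3)) - 1592/(75*(x - 6)) + 6053/(264*(x - 7)).
Integrate each term: A/(x−a) contributes A·log|x−a|.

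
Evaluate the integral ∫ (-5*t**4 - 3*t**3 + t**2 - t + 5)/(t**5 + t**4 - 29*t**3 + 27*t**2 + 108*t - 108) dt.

-4153*log(t - 3)/1620 - log(t - 1)/28 + 3*log(t + 2)/20 - 5785*log(t + 6)/2268 + 95/(18*t - 54) + C

Factor the denominator: (t - 3)**2*(t - 1)*(t + 2)*(t + 6).
Partial-fraction decomposition: -5785/(2268*(t + 6)) + 3/(20*(t + 2)) - 1/(28*(t - 1)) - 4153/(1620*(t - 3)) - 95/(18*(t - 3)**2).
Integrate each term; A/(t−a) gives A·log|t−a|; A/(t−a)² gives −A/(t−a).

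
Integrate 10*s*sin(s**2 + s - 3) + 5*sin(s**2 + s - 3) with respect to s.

-5*cos(s**2 + s - 3) + C

Let u = s**2 + s - 3, so du = (2*s + 1) ds.
Rewriting, the integral becomes 5·∫ sin(u) du = 5·-cos(u).
Substituting back, u = s**2 + s - 3.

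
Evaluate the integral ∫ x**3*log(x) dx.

Use integration by parts with u = log(x), dv = x**3 dx.
Then du = 1/x dx and v = x**4/4.

x**4*log(x)/4 - x**4/16 + C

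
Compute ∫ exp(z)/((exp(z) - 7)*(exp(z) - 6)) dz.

log(exp(z) - 7) - log(exp(z) - 6) + C

Let u = e^z, du = e^z dz.
The integral becomes ∫ du/((u-6)(u-7)); decompose into partial fractions.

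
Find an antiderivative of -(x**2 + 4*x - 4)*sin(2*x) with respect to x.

Use integration by parts with u = x**2 + 4*x - 4, dv = -sin(2*x) dx, so v = cos(2*x)/2.
Apply parts 2 times (tabular method): alternate signs, differentiate u down to 0, integrate dv up.

x**2*cos(2*x)/2 - x*sin(2*x)/2 + 2*x*cos(2*x) - sin(2*x) - 9*cos(2*x)/4 + C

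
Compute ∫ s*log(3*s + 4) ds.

Use integration by parts with u = log(3*s + 4), dv = s ds.
Then du = 3/(3*s + 4) ds and v = s**2/2.

s**2*log(3*s + 4)/2 - s**2/4 + 2*s/3 - 8*log(3*s + 4)/9 + C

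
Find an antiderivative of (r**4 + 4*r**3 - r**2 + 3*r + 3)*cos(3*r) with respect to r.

r**4*sin(3*r)/3 + 4*r**3*sin(3*r)/3 + 4*r**3*cos(3*r)/9 - 7*r**2*sin(3*r)/9 + 4*r**2*cos(3*r)/3 + r*sin(3*r)/9 - 14*r*cos(3*r)/27 + 95*sin(3*r)/81 + cos(3*r)/27 + C

Use integration by parts with u = r**4 + 4*r**3 - r**2 + 3*r + 3, dv = cos(3*r) dr, so v = sin(3*r)/3.
Apply parts 4 times (tabular method): alternate signs, differentiate u down to 0, integrate dv up.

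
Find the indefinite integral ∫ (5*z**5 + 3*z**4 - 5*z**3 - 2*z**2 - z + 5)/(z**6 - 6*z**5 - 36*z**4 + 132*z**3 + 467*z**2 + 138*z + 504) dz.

89423*log(z - 7)/5500 - 8323*log(z - 6)/666 - 847*log(z + 3)/900 + 811*log(z + 4)/374 + 1719*log(z**2 + 1)/314500 + 1679*atan(z)/78625 + C

Factor the denominator: (z - 7)*(z - 6)*(z + 3)*(z + 4)*(z**2 + 1).
Partial-fraction decomposition: (1719*z + 3358)/(157250*(z**2 + 1)) + 811/(374*(z + 4)) - 847/(900*(z + 3)) - 8323/(666*(z - 6)) + 89423/(5500*(z - 7)).
Integrate each term; A/(z−a) gives A·log|z−a|; the (Bz+D)/(z²+p²) term gives a log and an atan.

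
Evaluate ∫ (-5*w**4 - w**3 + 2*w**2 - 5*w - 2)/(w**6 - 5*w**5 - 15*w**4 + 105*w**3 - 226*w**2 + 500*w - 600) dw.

-3227*log(w - 5)/1740 + 431*log(w - 3)/208 - 23*log(w - 2)/42 + 2927*log(w + 5)/16240 + 113*log(w**2 + 4)/1508 + 10*atan(w/2)/377 + C

Factor the denominator: (w - 5)*(w - 3)*(w - 2)*(w + 5)*(w**2 + 4).
Partial-fraction decomposition: (113*w + 40)/(754*(w**2 + 4)) + 2927/(16240*(w + 5)) - 23/(42*(w - 2)) + 431/(208*(w - 3)) - 3227/(1740*(w - 5)).
Integrate each term; A/(w−a) gives A·log|w−a|; the (Bw+D)/(w²+p²) term gives a log and an atan.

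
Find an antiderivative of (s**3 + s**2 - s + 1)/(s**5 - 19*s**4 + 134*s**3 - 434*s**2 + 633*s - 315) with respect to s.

Factor the denominator: (s - 7)*(s - 5)*(s - 3)**2*(s - 1).
Partial-fraction decomposition: 1/(48*(s - 1)) + 81/(32*(s - 3)) + 17/(8*(s - 3)**2) - 73/(16*(s - 5)) + 193/(96*(s - 7)).
Integrate each term; A/(s−a) gives A·log|s−a|; A/(s−a)² gives −A/(s−a).

193*log(s - 7)/96 - 73*log(s - 5)/16 + 81*log(s - 3)/32 + log(s - 1)/48 - 17/(8*s - 24) + C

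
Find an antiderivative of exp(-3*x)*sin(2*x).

Let I denote the integral. Integrate by parts with u = sin(2*x), dv = exp(-3*x) dx, so v = -exp(-3*x)/3: I = -exp(-3*x)*sin(2*x)/3 + (2/3)·∫ exp(-3*x)*cos(2*x) dx.
Apply parts again with u = cos(2*x), dv = exp(-3*x) dx: ∫ exp(-3*x)*cos(2*x) dx = -exp(-3*x)*cos(2*x)/3 − (2/3)·I. Substituting back brings back I: I = -exp(-3*x)*sin(2*x)/3 - 2*exp(-3*x)*cos(2*x)/9 − (4/9)·I.
Solving for I: (1 + 4/9)·I equals the remaining terms, so I = (9/13)·(-exp(-3*x)*sin(2*x)/3 - 2*exp(-3*x)*cos(2*x)/9).

-3*exp(-3*x)*sin(2*x)/13 - 2*exp(-3*x)*cos(2*x)/13 + C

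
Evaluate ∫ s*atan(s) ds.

Use integration by parts with u = arctan(s), dv = s ds.
Then du = 1/(s**2 + 1) ds.

s**2*atan(s)/2 - s/2 + atan(s)/2 + C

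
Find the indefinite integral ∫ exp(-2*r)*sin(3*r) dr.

-2*exp(-2*r)*sin(3*r)/13 - 3*exp(-2*r)*cos(3*r)/13 + C

Let I denote the integral. Integrate by parts with u = sin(3*r), dv = exp(-2*r) dr, so v = -exp(-2*r)/2: I = -exp(-2*r)*sin(3*r)/2 + (3/2)·∫ exp(-2*r)*cos(3*r) dr.
Apply parts again with u = cos(3*r), dv = exp(-2*r) dr: ∫ exp(-2*r)*cos(3*r) dr = -exp(-2*r)*cos(3*r)/2 − (3/2)·I. Substituting back brings back I: I = -exp(-2*r)*sin(3*r)/2 - 3*exp(-2*r)*cos(3*r)/4 − (9/4)·I.
Solving for I: (1 + 9/4)·I equals the remaining terms, so I = (4/13)·(-exp(-2*r)*sin(3*r)/2 - 3*exp(-2*r)*cos(3*r)/4).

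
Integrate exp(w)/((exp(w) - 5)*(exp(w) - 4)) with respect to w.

log(exp(w) - 5) - log(exp(w) - 4) + C

Let u = e^w, du = e^w dw.
The integral becomes ∫ du/((u-4)(u-5)); decompose into partial fractions.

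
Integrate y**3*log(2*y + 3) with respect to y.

Use integration by parts with u = log(2*y + 3), dv = y**3 dy.
Then du = 2/(2*y + 3) dy and v = y**4/4.

y**4*log(2*y + 3)/4 - y**4/16 + y**3/8 - 9*y**2/32 + 27*y/32 - 81*log(2*y + 3)/64 + C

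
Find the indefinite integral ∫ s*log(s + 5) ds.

Use integration by parts with u = log(s + 5), dv = s ds.
Then du = 1/(s + 5) ds and v = s**2/2.

s**2*log(s + 5)/2 - s**2/4 + 5*s/2 - 25*log(s + 5)/2 + C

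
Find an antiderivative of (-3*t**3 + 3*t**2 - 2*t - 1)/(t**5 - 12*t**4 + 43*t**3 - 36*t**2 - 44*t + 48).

-79*log(t - 6)/40 + 51*log(t - 4)/20 - 17*log(t - 2)/24 + log(t - 1)/10 + log(t + 1)/30 + C

Factor the denominator: (t - 6)*(t - 4)*(t - 2)*(t - 1)*(t + 1).
Partial-fraction decomposition: 1/(30*(t + 1)) + 1/(10*(t - 1)) - 17/(24*(t - 2)) + 51/(20*(t - 4)) - 79/(40*(t - 6)).
Integrate each term: A/(t−a) contributes A·log|t−a|.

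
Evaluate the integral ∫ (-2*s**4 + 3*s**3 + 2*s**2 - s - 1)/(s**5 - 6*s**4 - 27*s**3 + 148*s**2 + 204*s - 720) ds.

Factor the denominator: (s - 6)*(s - 5)*(s - 2)*(s + 3)*(s + 4).
Partial-fraction decomposition: -223/(180*(s + 4)) + 223/(360*(s + 3)) - 1/(120*(s - 2)) + 277/(72*(s - 5)) - 1879/(360*(s - 6)).
Integrate each term: A/(s−a) contributes A·log|s−a|.

-1879*log(s - 6)/360 + 277*log(s - 5)/72 - log(s - 2)/120 + 223*log(s + 3)/360 - 223*log(s + 4)/180 + C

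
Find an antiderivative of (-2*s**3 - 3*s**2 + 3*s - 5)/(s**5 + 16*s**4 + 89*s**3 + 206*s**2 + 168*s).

Factor the denominator: s*(s + 2)*(s + 3)*(s + 4)*(s + 7).
Partial-fraction decomposition: 171/(140*(s + 7)) - 21/(8*(s + 4)) + 13/(12*(s + 3)) + 7/(20*(s + 2)) - 5/(168*s).
Integrate each term: A/(s−a) contributes A·log|s−a|.

-5*log(s)/168 + 7*log(s + 2)/20 + 13*log(s + 3)/12 - 21*log(s + 4)/8 + 171*log(s + 7)/140 + C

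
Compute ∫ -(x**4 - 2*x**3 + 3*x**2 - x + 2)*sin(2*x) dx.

x**4*cos(2*x)/2 - x**3*sin(2*x) - x**3*cos(2*x) + 3*x**2*sin(2*x)/2 + x*cos(2*x) - sin(2*x)/2 + cos(2*x) + C

Use integration by parts with u = x**4 - 2*x**3 + 3*x**2 - x + 2, dv = -sin(2*x) dx, so v = cos(2*x)/2.
Apply parts 4 times (tabular method): alternate signs, differentiate u down to 0, integrate dv up.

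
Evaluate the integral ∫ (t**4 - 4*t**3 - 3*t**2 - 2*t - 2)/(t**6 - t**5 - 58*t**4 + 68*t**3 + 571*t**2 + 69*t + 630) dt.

310*log(t - 6)/4329 - 19*log(t - 5)/1248 + 83*log(t + 3)/1440 - 1819*log(t + 7)/15600 + 31*log(t**2 + 1)/24050 + 38*atan(t)/12025 + C

Factor the denominator: (t - 6)*(t - 5)*(t + 3)*(t + 7)*(t**2 + 1).
Partial-fraction decomposition: (31*t + 38)/(12025*(t**2 + 1)) - 1819/(15600*(t + 7)) + 83/(1440*(t + 3)) - 19/(1248*(t - 5)) + 310/(4329*(t - 6)).
Integrate each term; A/(t−a) gives A·log|t−a|; the (Bt+D)/(t²+p²) term gives a log and an atan.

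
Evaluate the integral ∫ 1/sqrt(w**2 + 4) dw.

Substitute w = 2·tan(θ), so dw = 2·sec(θ)^2 dθ and the radical becomes sqrt(w**2 + 4) = 2·sec(θ) by the Pythagorean identity.
Integrate the resulting trig expression in θ, then back-substitute tan(θ) = w/2, sec(θ) = sqrt(w**2 + 4)/2 (absorbing any constant into C).

log(w + sqrt(w**2 + 4)) + C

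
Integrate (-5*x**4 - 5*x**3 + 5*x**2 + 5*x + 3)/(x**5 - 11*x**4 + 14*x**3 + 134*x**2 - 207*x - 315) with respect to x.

Factor the denominator: (x - 7)*(x - 5)*(x - 3)*(x + 1)*(x + 3).
Partial-fraction decomposition: -79/(320*(x + 3)) - 1/(128*(x + 1)) - 159/(64*(x - 3)) + 1199/(64*(x - 5)) - 13437/(640*(x - 7)).
Integrate each term: A/(x−a) contributes A·log|x−a|.

-13437*log(x - 7)/640 + 1199*log(x - 5)/64 - 159*log(x - 3)/64 - log(x + 1)/128 - 79*log(x + 3)/320 + C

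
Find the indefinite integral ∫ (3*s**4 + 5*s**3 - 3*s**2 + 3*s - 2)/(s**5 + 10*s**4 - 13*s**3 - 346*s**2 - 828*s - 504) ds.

Factor the denominator: (s - 6)*(s + 1)*(s + 2)*(s + 6)*(s + 7).
Partial-fraction decomposition: 2659/(195*(s + 7)) - 67/(6*(s + 6)) - 3/(40*(s + 2)) + 1/(21*(s + 1)) + 1219/(2184*(s - 6)).
Integrate each term: A/(s−a) contributes A·log|s−a|.

1219*log(s - 6)/2184 + log(s + 1)/21 - 3*log(s + 2)/40 - 67*log(s + 6)/6 + 2659*log(s + 7)/195 + C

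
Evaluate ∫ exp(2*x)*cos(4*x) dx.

Let I denote the integral. Integrate by parts with u = cos(4*x), dv = exp(2*x) dx, so v = exp(2*x)/2: I = exp(2*x)*cos(4*x)/2 + 2·∫ exp(2*x)*sin(4*x) dx.
Apply parts again with u = sin(4*x), dv = exp(2*x) dx: ∫ exp(2*x)*sin(4*x) dx = exp(2*x)*sin(4*x)/2 − 2·I. Substituting back brings back I: I = exp(2*x)*sin(4*x) + exp(2*x)*cos(4*x)/2 − 4·I.
Solving for I: (1 + 4)·I equals the remaining terms, so I = (1/5)·(exp(2*x)*sin(4*x) + exp(2*x)*cos(4*x)/2).

exp(2*x)*sin(4*x)/5 + exp(2*x)*cos(4*x)/10 + C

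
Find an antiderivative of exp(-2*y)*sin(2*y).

Let I denote the integral. Integrate by parts with u = sin(2*y), dv = exp(-2*y) dy, so v = -exp(-2*y)/2: I = -exp(-2*y)*sin(2*y)/2 + ∫ exp(-2*y)*cos(2*y) dy.
Apply parts again with u = cos(2*y), dv = exp(-2*y) dy: ∫ exp(-2*y)*cos(2*y) dy = -exp(-2*y)*cos(2*y)/2 − I. Substituting back brings back I: I = -exp(-2*y)*sin(2*y)/2 - exp(-2*y)*cos(2*y)/2 − I.
Solving for I: (1 + 1)·I equals the remaining terms, so I = (1/2)·(-exp(-2*y)*sin(2*y)/2 - exp(-2*y)*cos(2*y)/2).

-exp(-2*y)*sin(2*y)/4 - exp(-2*y)*cos(2*y)/4 + C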